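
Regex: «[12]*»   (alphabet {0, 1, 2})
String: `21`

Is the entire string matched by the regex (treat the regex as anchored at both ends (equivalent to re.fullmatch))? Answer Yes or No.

Yes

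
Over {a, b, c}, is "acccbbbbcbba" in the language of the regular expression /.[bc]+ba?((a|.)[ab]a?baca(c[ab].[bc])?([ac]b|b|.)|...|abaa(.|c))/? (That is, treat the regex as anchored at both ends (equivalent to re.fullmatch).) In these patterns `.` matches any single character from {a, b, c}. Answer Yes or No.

No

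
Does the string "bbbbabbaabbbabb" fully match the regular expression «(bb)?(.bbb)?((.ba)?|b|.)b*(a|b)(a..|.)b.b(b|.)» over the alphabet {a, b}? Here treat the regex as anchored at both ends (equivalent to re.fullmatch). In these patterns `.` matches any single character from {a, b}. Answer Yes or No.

Yes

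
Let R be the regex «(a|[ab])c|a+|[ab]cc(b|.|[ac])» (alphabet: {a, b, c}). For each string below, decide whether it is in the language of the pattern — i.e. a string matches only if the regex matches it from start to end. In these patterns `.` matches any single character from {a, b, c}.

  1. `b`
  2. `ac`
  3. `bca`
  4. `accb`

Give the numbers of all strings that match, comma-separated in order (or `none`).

2, 4

1 → no match
2 → match
3 → no match
4 → match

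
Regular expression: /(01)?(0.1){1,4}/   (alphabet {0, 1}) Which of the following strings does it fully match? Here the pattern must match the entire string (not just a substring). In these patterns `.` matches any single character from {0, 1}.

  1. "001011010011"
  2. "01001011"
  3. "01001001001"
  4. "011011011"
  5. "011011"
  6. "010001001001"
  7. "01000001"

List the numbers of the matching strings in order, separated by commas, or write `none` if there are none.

2, 3, 4, 5

1. "001011010011" → no match
2. "01001011" → match
3. "01001001001" → match
4. "011011011" → match
5. "011011" → match
6. "010001001001" → no match
7. "01000001" → no match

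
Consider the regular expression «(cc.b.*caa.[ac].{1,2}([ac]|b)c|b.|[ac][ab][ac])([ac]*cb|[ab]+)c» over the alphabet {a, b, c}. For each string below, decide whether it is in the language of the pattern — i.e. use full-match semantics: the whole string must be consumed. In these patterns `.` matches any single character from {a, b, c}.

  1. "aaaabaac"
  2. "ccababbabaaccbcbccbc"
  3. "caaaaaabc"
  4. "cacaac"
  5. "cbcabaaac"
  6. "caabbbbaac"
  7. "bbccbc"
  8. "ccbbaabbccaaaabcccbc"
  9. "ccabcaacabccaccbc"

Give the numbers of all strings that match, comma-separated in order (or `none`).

1 → match
2 → no match
3 → match
4 → match
5 → match
6 → match
7 → match
8 → match
9 → match

1, 3, 4, 5, 6, 7, 8, 9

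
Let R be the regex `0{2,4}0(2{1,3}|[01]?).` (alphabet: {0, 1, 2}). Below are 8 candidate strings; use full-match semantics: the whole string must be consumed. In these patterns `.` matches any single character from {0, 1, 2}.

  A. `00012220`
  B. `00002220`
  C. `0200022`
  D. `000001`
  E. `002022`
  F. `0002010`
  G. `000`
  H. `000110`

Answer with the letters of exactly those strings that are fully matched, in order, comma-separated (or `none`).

B, D

A → no match
B → match
C → no match
D → match
E → no match
F → no match
G → no match
H → no match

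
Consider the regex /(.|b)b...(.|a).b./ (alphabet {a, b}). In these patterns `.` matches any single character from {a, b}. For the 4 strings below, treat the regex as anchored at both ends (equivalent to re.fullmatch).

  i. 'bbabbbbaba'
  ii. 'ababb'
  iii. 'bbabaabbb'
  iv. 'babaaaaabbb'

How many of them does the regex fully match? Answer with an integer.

1

i → no match
ii → no match
iii → match
iv → no match
Total matched: 1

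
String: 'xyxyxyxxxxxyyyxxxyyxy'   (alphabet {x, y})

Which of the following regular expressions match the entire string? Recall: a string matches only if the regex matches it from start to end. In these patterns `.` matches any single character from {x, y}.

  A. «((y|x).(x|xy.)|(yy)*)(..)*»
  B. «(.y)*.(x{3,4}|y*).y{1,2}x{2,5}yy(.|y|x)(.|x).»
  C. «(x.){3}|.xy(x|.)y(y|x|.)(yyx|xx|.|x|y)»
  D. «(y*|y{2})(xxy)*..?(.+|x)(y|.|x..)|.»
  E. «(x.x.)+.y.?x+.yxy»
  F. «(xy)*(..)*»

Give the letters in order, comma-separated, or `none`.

A, D, E

A → match
B → no match
C → no match
D → match
E → match
F → no match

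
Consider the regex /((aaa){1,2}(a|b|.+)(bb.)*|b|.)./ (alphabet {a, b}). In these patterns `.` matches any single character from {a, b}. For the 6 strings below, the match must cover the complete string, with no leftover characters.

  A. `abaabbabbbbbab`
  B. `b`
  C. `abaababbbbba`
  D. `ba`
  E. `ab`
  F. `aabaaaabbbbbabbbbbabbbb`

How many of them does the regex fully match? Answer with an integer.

A → no match
B. `b` → no match
C. `abaababbbbba` → no match
D. `ba` → match
E. `ab` → match
F → no match
Total matched: 2

2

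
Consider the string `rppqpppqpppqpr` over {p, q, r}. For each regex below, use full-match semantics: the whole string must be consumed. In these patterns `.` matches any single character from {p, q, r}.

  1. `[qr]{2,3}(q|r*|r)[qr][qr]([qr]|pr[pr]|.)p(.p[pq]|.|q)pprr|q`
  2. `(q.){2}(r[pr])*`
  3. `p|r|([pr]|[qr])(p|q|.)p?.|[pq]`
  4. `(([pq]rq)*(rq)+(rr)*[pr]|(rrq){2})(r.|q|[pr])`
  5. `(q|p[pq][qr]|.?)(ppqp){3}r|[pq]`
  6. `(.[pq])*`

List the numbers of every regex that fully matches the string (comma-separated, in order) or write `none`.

1 → no match
2 → no match — must start with `q`
3 → no match
4 → no match
5 → match
6 → no match

5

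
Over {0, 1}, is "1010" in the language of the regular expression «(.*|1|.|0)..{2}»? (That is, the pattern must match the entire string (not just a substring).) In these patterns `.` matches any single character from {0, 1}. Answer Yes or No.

Yes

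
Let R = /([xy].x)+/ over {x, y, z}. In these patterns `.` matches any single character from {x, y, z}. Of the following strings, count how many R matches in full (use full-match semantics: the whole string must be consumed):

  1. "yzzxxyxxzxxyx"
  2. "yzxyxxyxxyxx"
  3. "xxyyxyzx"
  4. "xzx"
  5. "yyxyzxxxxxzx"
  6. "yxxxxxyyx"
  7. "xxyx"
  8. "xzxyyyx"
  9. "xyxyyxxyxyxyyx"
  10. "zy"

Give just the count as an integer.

1 → no match
2 → match
3 → no match
4 → match
5 → match
6 → match
7 → no match
8 → no match
9 → no match
10 → no match — must end with "x"
Total matched: 4

4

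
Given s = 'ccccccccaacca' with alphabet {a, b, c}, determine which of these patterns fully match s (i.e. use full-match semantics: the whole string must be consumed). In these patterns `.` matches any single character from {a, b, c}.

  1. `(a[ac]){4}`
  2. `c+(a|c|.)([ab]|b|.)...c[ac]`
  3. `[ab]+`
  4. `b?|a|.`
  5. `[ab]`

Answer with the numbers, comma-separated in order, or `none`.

1 → no match — must start with 'a'
2 → match
3 → no match
4 → no match
5 → no match

2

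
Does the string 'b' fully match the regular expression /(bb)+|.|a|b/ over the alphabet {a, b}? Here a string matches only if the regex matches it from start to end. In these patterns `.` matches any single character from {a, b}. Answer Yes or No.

Yes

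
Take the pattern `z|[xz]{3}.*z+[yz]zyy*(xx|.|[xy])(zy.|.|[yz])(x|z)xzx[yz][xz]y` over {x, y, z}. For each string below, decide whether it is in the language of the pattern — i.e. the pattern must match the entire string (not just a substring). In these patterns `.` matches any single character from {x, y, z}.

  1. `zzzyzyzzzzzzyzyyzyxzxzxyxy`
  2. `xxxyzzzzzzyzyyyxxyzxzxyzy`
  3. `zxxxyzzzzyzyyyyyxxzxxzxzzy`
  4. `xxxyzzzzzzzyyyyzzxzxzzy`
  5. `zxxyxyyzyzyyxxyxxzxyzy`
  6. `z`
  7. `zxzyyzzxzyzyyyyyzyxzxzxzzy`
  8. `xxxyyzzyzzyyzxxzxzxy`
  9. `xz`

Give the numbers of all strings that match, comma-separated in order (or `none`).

1 → match
2 → match
3 → match
4 → match
5 → match
6 → match
7 → match
8 → no match
9 → no match

1, 2, 3, 4, 5, 6, 7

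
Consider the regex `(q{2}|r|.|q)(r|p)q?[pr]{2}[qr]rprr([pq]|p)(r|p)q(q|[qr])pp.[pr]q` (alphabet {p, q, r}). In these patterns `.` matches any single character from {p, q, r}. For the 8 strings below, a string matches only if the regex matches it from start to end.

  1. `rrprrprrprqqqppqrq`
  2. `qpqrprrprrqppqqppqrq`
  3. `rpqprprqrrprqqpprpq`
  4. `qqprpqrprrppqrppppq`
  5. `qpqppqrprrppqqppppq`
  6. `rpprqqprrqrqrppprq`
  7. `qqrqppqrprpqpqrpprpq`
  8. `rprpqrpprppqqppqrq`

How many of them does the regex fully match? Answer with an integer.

2

1 → no match
2 → no match
3 → no match
4 → match
5 → match
6 → no match
7 → no match
8 → no match
Total matched: 2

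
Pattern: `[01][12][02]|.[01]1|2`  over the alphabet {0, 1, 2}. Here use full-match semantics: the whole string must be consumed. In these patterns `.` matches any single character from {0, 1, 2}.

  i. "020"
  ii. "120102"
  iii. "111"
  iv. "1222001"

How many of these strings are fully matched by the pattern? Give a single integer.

2

i. "020" → match
ii. "120102" → no match
iii. "111" → match
iv. "1222001" → no match
Total matched: 2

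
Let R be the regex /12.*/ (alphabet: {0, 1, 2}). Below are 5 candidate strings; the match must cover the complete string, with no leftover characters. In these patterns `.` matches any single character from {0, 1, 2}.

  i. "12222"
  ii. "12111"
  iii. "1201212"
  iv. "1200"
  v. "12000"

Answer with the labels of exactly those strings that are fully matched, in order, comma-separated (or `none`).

i → match
ii → match
iii → match
iv → match
v → match

i, ii, iii, iv, v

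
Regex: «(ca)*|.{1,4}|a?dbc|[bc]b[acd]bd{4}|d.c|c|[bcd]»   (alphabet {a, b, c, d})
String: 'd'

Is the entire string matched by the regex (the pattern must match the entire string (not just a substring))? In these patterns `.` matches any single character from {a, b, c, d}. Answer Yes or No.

Yes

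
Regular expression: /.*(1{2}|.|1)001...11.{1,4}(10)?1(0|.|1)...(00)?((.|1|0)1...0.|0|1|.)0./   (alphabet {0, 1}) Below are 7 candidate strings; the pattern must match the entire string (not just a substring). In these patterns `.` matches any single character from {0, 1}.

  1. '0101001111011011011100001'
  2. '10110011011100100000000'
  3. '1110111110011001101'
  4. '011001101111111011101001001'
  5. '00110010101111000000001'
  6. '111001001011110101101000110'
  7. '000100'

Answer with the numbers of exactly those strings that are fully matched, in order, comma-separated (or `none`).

1 → no match
2 → no match
3 → no match
4 → no match
5 → match
6 → no match
7 → no match

5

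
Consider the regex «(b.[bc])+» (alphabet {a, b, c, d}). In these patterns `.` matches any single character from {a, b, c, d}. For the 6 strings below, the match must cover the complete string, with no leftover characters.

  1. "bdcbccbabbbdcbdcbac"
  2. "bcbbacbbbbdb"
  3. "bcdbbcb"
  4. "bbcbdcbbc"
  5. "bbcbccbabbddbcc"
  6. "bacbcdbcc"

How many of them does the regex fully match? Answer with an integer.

2

1 → no match
2 → match
3 → no match
4 → match
5 → no match
6 → no match
Total matched: 2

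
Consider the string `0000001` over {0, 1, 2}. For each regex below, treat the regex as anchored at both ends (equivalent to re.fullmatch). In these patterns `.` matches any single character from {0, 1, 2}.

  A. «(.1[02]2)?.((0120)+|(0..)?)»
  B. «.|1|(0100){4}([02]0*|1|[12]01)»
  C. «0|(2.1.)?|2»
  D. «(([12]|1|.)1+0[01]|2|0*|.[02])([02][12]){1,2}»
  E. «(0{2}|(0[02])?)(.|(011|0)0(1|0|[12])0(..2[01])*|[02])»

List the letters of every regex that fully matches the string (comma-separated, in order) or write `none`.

D

A → no match
B → no match
C → no match
D → match
E → no match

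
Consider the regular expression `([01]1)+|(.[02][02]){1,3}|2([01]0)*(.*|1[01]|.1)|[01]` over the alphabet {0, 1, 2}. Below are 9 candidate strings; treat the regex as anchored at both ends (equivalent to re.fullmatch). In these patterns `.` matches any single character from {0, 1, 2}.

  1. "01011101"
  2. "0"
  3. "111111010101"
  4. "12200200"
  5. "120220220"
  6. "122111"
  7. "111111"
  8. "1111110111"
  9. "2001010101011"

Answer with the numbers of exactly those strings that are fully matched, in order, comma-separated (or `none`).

1. "01011101" → match
2. "0" → match
3. "111111010101" → match
4. "12200200" → no match
5. "120220220" → match
6. "122111" → no match
7. "111111" → match
8. "1111110111" → match
9 → match

1, 2, 3, 5, 7, 8, 9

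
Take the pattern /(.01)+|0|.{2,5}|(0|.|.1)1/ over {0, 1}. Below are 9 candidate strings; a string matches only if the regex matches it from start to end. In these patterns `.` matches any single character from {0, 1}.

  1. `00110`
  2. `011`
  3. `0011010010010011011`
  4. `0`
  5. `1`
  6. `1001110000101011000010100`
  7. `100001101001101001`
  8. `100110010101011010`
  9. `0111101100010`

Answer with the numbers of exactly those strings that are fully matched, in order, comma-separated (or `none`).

1, 2, 4

1 → match
2 → match
3 → no match
4 → match
5 → no match
6 → no match
7 → no match
8 → no match
9 → no match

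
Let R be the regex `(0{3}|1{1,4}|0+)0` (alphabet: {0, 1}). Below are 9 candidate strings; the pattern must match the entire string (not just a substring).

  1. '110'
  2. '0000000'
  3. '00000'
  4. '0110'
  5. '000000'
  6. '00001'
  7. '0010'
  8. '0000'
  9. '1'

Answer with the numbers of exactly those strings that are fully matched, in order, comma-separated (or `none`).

1 → match
2 → match
3 → match
4 → no match
5 → match
6 → no match — must end with '0'
7 → no match
8 → match
9 → no match — must end with '0'

1, 2, 3, 5, 8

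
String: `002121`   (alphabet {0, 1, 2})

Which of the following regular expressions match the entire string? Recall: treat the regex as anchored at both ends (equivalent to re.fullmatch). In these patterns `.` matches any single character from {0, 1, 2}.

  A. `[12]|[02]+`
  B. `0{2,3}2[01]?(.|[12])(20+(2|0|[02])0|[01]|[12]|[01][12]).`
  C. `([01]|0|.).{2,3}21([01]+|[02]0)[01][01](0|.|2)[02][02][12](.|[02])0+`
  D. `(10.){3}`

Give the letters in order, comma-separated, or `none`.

B

A → no match
B → match
C → no match — must end with `0`
D → no match — must start with `10`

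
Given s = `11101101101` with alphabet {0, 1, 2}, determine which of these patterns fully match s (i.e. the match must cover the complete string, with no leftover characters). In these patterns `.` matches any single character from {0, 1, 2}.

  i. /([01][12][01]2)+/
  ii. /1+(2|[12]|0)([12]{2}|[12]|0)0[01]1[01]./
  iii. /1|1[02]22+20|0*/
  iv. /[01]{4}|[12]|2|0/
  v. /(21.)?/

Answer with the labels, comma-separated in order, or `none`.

i → no match — must end with `2`
ii → match
iii → no match
iv → no match
v → no match

ii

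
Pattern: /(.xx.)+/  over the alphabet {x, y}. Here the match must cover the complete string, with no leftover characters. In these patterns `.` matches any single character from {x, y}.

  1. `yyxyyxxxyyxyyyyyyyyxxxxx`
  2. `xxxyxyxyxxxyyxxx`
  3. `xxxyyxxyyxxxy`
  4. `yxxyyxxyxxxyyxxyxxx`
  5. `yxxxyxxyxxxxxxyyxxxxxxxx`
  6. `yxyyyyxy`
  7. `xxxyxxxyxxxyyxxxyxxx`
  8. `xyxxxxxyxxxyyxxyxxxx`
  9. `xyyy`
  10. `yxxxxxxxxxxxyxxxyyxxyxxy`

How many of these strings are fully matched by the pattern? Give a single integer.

1

1 → no match
2 → no match
3 → no match
4 → no match
5 → no match
6 → no match
7 → match
8 → no match
9 → no match
10 → no match
Total matched: 1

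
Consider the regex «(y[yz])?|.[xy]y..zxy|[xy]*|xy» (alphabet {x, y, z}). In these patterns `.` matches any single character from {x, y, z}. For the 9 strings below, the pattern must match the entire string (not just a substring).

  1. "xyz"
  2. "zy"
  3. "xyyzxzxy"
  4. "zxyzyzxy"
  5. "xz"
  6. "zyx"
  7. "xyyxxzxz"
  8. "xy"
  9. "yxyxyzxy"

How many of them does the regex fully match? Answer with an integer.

4

1 → no match
2 → no match
3 → match
4 → match
5 → no match
6 → no match
7 → no match
8 → match
9 → match
Total matched: 4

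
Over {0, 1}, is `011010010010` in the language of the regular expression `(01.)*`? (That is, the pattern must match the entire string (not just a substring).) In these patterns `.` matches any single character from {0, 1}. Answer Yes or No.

Yes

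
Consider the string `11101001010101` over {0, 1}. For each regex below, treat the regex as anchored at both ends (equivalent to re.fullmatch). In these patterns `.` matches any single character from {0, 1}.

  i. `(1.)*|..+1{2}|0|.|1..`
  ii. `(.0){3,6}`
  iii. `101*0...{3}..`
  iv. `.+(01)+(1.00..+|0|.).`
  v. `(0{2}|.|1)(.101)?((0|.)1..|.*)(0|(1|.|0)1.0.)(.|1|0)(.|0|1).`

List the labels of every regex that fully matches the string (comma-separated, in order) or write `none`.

i → no match
ii → no match — must end with `0`
iii → no match — must start with `10`
iv → match
v → match

iv, v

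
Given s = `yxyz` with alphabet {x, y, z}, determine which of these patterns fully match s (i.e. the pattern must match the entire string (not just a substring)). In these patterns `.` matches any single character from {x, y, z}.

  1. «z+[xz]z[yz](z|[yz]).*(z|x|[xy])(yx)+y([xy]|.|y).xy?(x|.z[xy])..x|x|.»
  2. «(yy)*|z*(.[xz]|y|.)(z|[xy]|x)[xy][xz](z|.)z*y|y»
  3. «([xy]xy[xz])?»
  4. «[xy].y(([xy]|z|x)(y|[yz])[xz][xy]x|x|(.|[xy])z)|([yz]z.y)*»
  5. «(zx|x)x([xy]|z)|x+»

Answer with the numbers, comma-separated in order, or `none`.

1 → no match
2 → no match
3 → match
4 → no match
5 → no match

3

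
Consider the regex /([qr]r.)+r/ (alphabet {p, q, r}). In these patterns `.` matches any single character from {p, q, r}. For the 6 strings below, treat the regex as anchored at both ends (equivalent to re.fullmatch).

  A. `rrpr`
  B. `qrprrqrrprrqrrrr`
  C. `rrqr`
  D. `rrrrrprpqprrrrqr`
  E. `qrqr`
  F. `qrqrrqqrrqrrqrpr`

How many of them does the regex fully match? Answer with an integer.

A → match
B → match
C → match
D → no match
E → match
F → match
Total matched: 5

5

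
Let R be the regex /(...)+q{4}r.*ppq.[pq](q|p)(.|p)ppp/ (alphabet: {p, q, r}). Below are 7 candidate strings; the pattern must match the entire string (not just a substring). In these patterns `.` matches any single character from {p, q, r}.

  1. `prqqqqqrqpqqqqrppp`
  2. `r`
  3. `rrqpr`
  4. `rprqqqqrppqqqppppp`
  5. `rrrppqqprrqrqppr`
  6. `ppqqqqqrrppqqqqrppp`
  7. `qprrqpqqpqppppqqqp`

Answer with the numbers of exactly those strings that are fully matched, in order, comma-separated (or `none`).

1 → no match
2 → no match — must end with `ppp`
3 → no match — must end with `ppp`
4 → match
5 → no match — must end with `ppp`
6 → match
7 → no match — must end with `ppp`

4, 6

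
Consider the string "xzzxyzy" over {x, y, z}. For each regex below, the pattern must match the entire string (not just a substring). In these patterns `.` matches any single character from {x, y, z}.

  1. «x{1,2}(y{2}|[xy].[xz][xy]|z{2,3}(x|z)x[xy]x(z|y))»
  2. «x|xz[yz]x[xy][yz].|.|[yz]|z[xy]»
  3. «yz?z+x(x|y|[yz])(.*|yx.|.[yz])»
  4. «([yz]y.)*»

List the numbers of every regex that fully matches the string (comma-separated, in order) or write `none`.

2

1 → no match
2 → match
3 → no match — must start with "y"
4 → no match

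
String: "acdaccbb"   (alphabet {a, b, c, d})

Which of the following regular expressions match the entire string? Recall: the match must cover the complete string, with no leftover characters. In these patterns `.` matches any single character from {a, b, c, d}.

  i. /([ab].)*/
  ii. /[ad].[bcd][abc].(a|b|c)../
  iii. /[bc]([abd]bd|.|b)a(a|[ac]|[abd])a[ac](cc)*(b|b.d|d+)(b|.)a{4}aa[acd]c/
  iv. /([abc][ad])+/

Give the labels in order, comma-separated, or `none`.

i → no match
ii → match
iii → no match — must end with "c"
iv → no match

ii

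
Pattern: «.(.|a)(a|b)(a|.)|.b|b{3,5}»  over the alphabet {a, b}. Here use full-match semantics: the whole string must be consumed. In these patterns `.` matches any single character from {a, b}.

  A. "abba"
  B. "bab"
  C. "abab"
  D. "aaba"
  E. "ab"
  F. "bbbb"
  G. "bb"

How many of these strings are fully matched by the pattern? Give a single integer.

6

A. "abba" → match
B. "bab" → no match
C. "abab" → match
D. "aaba" → match
E. "ab" → match
F. "bbbb" → match
G. "bb" → match
Total matched: 6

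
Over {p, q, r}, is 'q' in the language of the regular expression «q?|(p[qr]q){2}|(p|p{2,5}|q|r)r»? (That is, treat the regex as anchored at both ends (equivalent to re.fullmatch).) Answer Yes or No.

Yes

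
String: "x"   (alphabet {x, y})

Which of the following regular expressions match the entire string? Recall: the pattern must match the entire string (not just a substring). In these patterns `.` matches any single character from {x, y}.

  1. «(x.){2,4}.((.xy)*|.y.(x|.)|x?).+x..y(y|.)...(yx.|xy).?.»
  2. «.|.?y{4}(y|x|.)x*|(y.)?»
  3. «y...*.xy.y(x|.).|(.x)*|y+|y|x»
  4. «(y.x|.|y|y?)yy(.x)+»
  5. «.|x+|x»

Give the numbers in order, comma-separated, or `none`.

2, 3, 5

1 → no match
2 → match
3 → match
4 → no match
5 → match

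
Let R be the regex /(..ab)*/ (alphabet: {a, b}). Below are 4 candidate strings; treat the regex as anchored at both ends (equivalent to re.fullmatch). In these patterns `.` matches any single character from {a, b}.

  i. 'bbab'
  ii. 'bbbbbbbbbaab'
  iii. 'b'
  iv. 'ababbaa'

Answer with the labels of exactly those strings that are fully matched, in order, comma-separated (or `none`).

i

i → match
ii → no match
iii → no match
iv → no match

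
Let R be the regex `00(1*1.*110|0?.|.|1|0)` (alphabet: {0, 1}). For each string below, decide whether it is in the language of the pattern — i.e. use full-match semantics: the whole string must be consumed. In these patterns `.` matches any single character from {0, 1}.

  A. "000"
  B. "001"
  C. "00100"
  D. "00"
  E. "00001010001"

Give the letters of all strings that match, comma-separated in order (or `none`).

A → match
B → match
C → no match
D → no match
E → no match

A, B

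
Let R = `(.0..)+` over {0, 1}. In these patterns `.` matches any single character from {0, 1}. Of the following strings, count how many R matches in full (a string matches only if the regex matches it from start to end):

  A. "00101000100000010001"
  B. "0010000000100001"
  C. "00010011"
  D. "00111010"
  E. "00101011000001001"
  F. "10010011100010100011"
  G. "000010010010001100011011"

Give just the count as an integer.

A → match
B → match
C. "00010011" → match
D. "00111010" → match
E → no match
F → match
G → match
Total matched: 6

6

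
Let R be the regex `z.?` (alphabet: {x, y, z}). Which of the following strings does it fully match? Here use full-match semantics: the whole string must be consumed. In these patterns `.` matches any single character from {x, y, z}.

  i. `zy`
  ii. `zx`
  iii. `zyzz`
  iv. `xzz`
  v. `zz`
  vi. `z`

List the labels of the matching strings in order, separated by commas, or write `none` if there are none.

i. `zy` → match
ii. `zx` → match
iii. `zyzz` → no match
iv. `xzz` → no match — must start with `z`
v. `zz` → match
vi. `z` → match

i, ii, v, vi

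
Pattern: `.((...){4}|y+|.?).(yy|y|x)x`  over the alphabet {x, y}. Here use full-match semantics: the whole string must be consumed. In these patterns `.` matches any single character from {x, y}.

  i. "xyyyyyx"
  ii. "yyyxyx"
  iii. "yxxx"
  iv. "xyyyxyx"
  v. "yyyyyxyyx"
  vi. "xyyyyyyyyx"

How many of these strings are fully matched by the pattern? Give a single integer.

i → match
ii → match
iii → match
iv → match
v → match
vi → match
Total matched: 6

6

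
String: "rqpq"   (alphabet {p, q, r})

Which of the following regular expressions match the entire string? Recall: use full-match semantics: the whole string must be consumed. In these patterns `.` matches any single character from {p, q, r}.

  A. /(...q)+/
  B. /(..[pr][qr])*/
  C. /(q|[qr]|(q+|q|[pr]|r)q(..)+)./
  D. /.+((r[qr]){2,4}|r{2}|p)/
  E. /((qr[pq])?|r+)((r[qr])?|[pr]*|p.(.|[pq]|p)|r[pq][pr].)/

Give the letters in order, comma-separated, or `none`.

A, B, E

A → match
B → match
C → no match
D → no match
E → match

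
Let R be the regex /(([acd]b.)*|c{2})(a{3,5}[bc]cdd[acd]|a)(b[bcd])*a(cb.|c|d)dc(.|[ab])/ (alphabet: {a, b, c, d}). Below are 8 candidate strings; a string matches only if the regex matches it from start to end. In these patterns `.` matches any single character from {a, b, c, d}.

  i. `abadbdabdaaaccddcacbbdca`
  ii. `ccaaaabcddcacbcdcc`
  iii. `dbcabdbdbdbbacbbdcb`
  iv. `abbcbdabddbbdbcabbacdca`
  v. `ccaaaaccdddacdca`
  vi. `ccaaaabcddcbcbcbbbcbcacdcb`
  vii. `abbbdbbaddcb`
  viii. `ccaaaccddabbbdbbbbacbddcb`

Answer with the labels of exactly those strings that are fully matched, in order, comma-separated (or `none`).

i, ii, iii, iv, v, vi, vii, viii

i → match
ii → match
iii → match
iv → match
v → match
vi → match
vii → match
viii → match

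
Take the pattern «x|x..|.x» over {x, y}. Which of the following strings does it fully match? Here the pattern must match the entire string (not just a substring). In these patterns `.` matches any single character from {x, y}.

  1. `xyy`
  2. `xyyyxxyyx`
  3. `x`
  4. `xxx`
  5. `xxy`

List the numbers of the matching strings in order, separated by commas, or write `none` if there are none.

1 → match
2 → no match
3 → match
4 → match
5 → match

1, 3, 4, 5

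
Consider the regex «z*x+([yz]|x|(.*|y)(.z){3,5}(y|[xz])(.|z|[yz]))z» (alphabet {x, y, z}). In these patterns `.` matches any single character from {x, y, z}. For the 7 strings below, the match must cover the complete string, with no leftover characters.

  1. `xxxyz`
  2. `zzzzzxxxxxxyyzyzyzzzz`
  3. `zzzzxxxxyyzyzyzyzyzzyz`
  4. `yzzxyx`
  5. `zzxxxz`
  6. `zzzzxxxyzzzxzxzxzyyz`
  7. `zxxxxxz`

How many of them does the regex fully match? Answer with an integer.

1 → match
2 → match
3 → match
4 → no match — must end with `z`
5 → match
6 → match
7 → match
Total matched: 6

6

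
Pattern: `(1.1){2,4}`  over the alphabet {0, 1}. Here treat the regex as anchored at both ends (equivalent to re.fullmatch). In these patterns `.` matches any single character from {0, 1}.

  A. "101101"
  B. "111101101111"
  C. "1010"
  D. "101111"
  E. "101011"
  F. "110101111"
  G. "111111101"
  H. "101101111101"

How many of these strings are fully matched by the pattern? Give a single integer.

A. "101101" → match
B. "111101101111" → match
C. "1010" → no match — must end with "1"
D. "101111" → match
E. "101011" → no match
F. "110101111" → no match
G. "111111101" → match
H. "101101111101" → match
Total matched: 5

5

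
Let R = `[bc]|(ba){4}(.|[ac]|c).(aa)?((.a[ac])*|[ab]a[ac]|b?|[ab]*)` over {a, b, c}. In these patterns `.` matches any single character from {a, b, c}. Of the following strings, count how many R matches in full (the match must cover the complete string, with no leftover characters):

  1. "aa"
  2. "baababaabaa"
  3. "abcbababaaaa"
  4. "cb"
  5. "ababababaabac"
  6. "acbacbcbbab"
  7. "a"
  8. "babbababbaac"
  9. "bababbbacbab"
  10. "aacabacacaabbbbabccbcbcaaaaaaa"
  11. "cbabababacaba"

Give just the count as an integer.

0

1. "aa" → no match
2. "baababaabaa" → no match
3. "abcbababaaaa" → no match
4. "cb" → no match
5 → no match
6. "acbacbcbbab" → no match
7. "a" → no match
8. "babbababbaac" → no match
9. "bababbbacbab" → no match
10 → no match
11 → no match
Total matched: 0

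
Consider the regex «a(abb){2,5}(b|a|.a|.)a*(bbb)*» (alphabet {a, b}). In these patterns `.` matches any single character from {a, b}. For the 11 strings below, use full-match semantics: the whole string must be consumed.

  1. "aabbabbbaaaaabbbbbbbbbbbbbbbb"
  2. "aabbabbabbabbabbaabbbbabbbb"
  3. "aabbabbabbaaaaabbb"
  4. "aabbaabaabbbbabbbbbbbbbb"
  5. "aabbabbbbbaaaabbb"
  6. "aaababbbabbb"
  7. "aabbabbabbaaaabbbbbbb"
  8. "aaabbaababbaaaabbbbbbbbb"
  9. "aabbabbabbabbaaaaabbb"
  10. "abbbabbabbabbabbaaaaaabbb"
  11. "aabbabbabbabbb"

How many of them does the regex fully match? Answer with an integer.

3

1 → no match
2 → no match
3 → match
4 → no match
5 → no match
6 → no match — must start with "aabb"
7 → no match
8 → no match — must start with "aabb"
9 → match
10 → no match — must start with "aabb"
11 → match
Total matched: 3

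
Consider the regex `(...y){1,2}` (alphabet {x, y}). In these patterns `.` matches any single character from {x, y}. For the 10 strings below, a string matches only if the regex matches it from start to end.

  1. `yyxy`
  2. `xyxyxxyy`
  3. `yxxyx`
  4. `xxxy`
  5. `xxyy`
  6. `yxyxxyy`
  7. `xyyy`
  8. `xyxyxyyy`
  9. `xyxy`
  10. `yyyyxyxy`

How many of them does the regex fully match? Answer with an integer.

1 → match
2 → match
3 → no match — must end with `y`
4 → match
5 → match
6 → no match
7 → match
8 → match
9 → match
10 → match
Total matched: 8

8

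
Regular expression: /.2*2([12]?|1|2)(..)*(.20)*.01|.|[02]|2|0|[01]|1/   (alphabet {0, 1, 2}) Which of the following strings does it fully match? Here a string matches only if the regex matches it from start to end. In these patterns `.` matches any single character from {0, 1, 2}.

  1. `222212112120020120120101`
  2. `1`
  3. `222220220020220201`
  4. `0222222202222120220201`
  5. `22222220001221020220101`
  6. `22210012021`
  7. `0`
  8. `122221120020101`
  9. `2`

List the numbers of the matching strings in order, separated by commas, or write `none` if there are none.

1 → match
2 → match
3 → match
4 → match
5 → match
6 → no match
7 → match
8 → match
9 → match

1, 2, 3, 4, 5, 7, 8, 9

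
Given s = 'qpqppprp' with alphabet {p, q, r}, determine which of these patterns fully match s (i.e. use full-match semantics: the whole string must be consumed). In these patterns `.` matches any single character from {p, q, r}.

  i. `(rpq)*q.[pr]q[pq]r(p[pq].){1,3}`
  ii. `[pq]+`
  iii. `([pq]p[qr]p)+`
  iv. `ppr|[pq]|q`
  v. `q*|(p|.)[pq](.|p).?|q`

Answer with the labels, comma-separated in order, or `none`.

iii

i → no match
ii → no match
iii → match
iv → no match
v → no match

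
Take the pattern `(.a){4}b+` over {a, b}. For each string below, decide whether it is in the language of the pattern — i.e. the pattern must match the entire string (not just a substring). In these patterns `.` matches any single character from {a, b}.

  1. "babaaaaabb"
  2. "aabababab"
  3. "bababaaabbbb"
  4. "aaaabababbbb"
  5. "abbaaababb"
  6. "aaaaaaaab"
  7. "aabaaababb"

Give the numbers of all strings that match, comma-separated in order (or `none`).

1, 2, 3, 4, 6, 7

1 → match
2 → match
3 → match
4 → match
5 → no match
6 → match
7 → match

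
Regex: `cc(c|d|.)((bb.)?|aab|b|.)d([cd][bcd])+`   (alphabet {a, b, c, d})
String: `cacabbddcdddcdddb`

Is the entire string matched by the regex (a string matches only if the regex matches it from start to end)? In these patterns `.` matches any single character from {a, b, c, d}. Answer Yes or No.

No

Every match must start with `cc`, but `cacabbddcdddcdddb` does not.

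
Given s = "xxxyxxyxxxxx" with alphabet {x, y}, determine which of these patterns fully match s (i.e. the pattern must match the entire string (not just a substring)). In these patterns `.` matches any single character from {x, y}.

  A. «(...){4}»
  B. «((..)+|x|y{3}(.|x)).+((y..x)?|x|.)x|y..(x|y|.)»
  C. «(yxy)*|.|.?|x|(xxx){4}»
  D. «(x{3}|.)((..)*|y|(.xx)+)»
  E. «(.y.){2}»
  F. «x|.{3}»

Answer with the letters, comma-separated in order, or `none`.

A, B, D

A → match
B → match
C → no match
D → match
E → no match
F → no match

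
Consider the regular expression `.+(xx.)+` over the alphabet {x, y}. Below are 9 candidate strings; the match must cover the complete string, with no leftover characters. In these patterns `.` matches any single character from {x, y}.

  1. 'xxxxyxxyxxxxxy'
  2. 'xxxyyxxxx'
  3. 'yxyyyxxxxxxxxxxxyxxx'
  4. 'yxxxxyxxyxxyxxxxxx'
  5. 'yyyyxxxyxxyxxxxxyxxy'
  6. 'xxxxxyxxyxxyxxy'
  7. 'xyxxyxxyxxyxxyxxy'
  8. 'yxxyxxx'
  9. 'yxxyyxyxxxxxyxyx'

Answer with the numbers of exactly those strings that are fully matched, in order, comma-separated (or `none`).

1 → match
2 → match
3 → match
4 → match
5 → match
6 → match
7 → match
8 → match
9 → no match

1, 2, 3, 4, 5, 6, 7, 8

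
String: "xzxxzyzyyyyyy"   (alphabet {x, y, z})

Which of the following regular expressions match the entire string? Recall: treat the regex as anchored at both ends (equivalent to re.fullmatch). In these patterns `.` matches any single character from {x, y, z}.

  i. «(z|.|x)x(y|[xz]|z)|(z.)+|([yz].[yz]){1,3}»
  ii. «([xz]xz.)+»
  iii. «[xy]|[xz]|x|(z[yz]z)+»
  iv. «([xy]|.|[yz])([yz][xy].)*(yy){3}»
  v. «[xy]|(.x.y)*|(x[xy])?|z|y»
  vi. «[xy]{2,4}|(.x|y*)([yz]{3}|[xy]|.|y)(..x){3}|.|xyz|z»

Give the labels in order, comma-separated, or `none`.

iv

i → no match
ii → no match
iii → no match
iv → match
v → no match
vi → no match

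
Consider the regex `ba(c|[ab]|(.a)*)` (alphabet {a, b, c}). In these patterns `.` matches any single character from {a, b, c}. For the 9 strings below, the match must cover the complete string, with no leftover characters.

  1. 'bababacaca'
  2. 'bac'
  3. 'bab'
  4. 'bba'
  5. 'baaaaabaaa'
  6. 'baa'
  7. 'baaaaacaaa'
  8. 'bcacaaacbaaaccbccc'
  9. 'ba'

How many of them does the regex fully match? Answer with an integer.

1 → match
2 → match
3 → match
4 → no match — must start with 'ba'
5 → match
6 → match
7 → match
8 → no match — must start with 'ba'
9 → match
Total matched: 7

7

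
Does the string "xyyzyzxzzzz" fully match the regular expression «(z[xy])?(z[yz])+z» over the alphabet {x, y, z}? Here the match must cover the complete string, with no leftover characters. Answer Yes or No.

No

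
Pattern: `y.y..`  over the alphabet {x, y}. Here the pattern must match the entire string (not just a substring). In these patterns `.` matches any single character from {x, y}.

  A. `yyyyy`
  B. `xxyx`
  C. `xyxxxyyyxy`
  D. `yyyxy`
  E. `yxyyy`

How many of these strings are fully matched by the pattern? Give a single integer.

3

A → match
B → no match — must start with `y`
C → no match — must start with `y`
D → match
E → match
Total matched: 3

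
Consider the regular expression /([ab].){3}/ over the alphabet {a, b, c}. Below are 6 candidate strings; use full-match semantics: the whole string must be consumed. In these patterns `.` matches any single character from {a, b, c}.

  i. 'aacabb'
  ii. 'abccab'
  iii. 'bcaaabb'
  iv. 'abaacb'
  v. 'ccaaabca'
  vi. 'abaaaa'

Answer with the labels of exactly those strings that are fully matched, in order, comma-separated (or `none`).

vi

i → no match
ii → no match
iii → no match
iv → no match
v → no match
vi → match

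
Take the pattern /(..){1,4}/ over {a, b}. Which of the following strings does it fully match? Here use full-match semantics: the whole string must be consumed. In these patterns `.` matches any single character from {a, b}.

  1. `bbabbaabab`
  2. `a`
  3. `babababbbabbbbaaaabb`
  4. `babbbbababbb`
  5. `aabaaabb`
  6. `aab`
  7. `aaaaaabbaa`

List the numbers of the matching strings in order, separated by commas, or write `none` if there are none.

5

1 → no match
2 → no match
3 → no match
4 → no match
5 → match
6 → no match
7 → no match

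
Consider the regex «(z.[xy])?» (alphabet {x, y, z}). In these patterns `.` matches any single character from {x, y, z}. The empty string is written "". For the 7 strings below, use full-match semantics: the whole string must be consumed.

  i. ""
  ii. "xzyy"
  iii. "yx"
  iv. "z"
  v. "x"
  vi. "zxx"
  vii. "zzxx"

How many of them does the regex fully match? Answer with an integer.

i. "" → match
ii. "xzyy" → no match
iii. "yx" → no match
iv. "z" → no match
v. "x" → no match
vi. "zxx" → match
vii. "zzxx" → no match
Total matched: 2

2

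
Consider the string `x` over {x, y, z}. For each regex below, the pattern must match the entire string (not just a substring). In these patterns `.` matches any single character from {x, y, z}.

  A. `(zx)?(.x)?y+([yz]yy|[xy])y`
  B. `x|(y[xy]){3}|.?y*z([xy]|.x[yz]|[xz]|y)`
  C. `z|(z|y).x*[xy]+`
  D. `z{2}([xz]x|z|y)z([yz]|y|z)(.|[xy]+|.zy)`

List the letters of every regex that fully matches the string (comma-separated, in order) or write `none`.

A → no match — must end with `y`
B → match
C → no match
D → no match — must start with `z`

B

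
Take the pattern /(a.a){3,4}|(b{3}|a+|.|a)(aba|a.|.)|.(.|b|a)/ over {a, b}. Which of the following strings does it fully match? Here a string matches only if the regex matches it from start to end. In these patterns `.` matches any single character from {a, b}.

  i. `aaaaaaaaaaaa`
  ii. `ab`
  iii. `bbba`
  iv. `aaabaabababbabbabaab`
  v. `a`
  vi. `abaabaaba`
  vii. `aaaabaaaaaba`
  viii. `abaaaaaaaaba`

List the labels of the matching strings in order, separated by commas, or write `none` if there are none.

i. `aaaaaaaaaaaa` → match
ii. `ab` → match
iii. `bbba` → match
iv → no match
v. `a` → no match
vi. `abaabaaba` → match
vii. `aaaabaaaaaba` → match
viii. `abaaaaaaaaba` → match

i, ii, iii, vi, vii, viii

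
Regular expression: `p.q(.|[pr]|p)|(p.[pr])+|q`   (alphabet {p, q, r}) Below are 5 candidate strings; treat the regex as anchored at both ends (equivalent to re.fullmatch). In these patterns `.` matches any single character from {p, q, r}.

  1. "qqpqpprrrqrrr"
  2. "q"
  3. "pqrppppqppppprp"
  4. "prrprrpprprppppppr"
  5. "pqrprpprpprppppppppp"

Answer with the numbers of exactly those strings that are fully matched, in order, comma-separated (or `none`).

2, 3, 4

1 → no match
2 → match
3 → match
4 → match
5 → no match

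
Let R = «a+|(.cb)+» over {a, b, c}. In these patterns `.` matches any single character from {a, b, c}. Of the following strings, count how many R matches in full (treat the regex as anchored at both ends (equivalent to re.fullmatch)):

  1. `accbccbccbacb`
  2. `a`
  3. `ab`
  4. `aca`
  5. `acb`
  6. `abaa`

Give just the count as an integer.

2

1 → no match
2. `a` → match
3. `ab` → no match
4. `aca` → no match
5. `acb` → match
6. `abaa` → no match
Total matched: 2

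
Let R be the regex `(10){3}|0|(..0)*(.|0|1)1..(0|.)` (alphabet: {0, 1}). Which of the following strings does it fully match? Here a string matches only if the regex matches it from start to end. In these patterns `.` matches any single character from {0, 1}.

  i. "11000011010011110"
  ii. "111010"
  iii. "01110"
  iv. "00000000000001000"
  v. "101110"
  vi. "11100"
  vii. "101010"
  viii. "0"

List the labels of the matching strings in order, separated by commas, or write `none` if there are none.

i, iii, iv, vi, vii, viii

i → match
ii → no match
iii → match
iv → match
v → no match
vi → match
vii → match
viii → match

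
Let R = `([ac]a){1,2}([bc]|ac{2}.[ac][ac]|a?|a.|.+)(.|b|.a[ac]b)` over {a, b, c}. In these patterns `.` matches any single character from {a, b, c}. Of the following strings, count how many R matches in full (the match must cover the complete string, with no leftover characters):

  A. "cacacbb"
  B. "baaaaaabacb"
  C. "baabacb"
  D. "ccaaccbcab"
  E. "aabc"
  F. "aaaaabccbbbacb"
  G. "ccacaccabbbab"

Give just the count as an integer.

3

A → match
B → no match
C → no match
D → no match
E → match
F → match
G → no match
Total matched: 3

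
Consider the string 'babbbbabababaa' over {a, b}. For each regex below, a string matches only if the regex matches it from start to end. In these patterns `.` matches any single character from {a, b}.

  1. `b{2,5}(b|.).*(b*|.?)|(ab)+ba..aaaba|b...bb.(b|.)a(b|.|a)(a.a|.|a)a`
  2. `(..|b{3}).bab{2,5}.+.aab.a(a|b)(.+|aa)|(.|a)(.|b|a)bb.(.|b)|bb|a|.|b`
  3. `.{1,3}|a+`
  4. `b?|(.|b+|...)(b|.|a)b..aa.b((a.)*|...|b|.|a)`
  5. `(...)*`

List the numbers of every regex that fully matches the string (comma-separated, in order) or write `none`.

1

1 → match
2 → no match
3 → no match
4 → no match
5 → no match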